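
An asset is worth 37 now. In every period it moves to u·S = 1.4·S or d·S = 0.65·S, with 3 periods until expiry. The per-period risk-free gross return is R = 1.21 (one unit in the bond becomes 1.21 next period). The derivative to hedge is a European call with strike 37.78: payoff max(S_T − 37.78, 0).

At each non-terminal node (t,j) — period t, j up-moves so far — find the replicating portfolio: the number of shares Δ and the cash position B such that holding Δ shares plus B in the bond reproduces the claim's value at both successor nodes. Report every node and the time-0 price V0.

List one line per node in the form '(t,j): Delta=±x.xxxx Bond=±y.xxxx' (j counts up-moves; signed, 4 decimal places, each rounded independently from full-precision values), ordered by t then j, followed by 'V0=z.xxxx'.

(0,0): Delta=0.8335 Bond=-13.6213
(1,0): Delta=0.3201 Bond=-4.1361
(1,1): Delta=0.9143 Bond=-20.6705
(2,0): Delta=0.0000 Bond=0.0000
(2,1): Delta=0.3706 Bond=-6.7027
(2,2): Delta=1.0000 Bond=-31.2231
V0=17.2174

Since d<R<u, set p* = (R−d)/(u−d) = 0.7467; price each node as the discounted p*-expectation of its children.
At expiry t=3: V(3,0)=0.0000, V(3,1)=0.0000, V(3,2)=9.3580, V(3,3)=63.7480
(2,0): S=15.6325. Δ = (V_up−V_dn)/(S_up−S_dn) = (0.0000−0.0000)/(21.8855−10.1611) = 0.0000. V = [p*·0.0000 + (1−p*)·0.0000]/1.21 = 0.0000. B = V − Δ·S = 0.0000.
(2,1): S=33.6700. Δ = (V_up−V_dn)/(S_up−S_dn) = (9.3580−0.0000)/(47.1380−21.8855) = 0.3706. V = [p*·9.3580 + (1−p*)·0.0000]/1.21 = 5.7746. B = V − Δ·S = -6.7027.
(2,2): S=72.5200. Δ = (V_up−V_dn)/(S_up−S_dn) = (63.7480−9.3580)/(101.5280−47.1380) = 1.0000. V = [p*·63.7480 + (1−p*)·9.3580]/1.21 = 41.2969. B = V − Δ·S = -31.2231.
(1,0): S=24.0500. Δ = (V_up−V_dn)/(S_up−S_dn) = (5.7746−0.0000)/(33.6700−15.6325) = 0.3201. V = [p*·5.7746 + (1−p*)·0.0000]/1.21 = 3.5634. B = V − Δ·S = -4.1361.
(1,1): S=51.8000. Δ = (V_up−V_dn)/(S_up−S_dn) = (41.2969−5.7746)/(72.5200−33.6700) = 0.9143. V = [p*·41.2969 + (1−p*)·5.7746]/1.21 = 26.6925. B = V − Δ·S = -20.6705.
(0,0): S=37.0000. Δ = (V_up−V_dn)/(S_up−S_dn) = (26.6925−3.5634)/(51.8000−24.0500) = 0.8335. V = [p*·26.6925 + (1−p*)·3.5634]/1.21 = 17.2174. B = V − Δ·S = -13.6213.
Each (Δ,B) replicates both successor values, so the strategy is self-financing and V0 is arbitrage-free.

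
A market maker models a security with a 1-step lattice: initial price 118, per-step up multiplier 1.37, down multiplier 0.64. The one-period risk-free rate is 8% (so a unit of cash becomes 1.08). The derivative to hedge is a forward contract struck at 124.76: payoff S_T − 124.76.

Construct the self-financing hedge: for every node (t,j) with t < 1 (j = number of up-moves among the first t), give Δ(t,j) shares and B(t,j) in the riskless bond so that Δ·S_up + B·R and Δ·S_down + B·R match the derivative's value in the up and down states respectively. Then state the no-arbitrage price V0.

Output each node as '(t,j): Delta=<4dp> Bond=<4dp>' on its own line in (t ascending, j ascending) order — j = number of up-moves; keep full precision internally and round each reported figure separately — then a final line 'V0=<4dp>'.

(0,0): Delta=1.0000 Bond=-115.5185
V0=2.4815

No-arbitrage ⇒ martingale measure with p* = (R−d)/(u−d) = 0.6027.
Terminal payoffs: V(1,0)=-49.2400, V(1,1)=36.9000
  t=0,j=0: stock 118.0000 → up 161.6600 (V=36.9000), down 75.5200 (V=-49.2400). Price 2.4815; hedge Δ=1.0000, bond B=-115.5185.
The time-0 hedge costs 2.4815, which is the no-arbitrage price.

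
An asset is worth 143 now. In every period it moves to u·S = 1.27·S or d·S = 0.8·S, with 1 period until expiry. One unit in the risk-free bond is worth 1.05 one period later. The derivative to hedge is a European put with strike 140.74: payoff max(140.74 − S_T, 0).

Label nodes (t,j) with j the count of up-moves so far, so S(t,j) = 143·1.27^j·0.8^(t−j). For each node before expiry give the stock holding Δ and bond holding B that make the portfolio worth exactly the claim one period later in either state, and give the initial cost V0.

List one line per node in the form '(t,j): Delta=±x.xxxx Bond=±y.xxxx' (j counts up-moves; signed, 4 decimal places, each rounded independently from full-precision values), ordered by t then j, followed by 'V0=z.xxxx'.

Since d<R<u, set p* = (R−d)/(u−d) = 0.5319; price each node as the discounted p*-expectation of its children.
Terminal values V(1,·): V(1,0)=26.3400, V(1,1)=0.0000
Node (0,0) S=143.0000: V=(p*·0.0000+(1−p*)·26.3400)/1.05=11.7422; Δ=(0.0000−26.3400)/(181.6100−114.4000)=-0.3919; B=V−Δ·S=67.7848
Root portfolio cost Δ·143+B reproduces V0=11.7422.

(0,0): Delta=-0.3919 Bond=67.7848
V0=11.7422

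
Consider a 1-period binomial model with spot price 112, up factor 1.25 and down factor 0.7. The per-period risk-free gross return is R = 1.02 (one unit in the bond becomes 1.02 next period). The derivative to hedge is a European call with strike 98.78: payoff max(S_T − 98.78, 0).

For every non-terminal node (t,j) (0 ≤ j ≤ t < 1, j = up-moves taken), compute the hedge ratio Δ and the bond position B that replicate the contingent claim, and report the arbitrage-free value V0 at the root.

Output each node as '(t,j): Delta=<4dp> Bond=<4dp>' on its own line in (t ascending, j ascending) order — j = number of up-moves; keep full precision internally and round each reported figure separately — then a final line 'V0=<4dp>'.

(0,0): Delta=0.6692 Bond=-51.4332
V0=23.5123

Since d<R<u, set p* = (R−d)/(u−d) = 0.5818; price each node as the discounted p*-expectation of its children.
At expiry t=1: V(1,0)=0.0000, V(1,1)=41.2200
  t=0,j=0: stock 112.0000 → up 140.0000 (V=41.2200), down 78.4000 (V=0.0000). Price 23.5123; hedge Δ=0.6692, bond B=-51.4332.
Self-financing check: at every node Δ·S+B equals the discounted successor values.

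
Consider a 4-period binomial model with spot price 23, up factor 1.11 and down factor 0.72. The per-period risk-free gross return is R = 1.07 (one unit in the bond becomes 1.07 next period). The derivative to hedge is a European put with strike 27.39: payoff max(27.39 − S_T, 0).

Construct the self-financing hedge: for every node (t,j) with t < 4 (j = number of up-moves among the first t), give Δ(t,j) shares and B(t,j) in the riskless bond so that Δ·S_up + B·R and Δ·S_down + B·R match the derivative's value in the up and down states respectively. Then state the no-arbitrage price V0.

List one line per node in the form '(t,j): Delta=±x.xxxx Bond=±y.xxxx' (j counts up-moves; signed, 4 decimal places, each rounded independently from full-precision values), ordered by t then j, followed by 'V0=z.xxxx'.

Under the risk-neutral measure, an up-move has probability p* = (R−d)/(u−d) = 0.8974 and values discount at R = 1.07.
Payoff layer (t=4): V(4,0)=21.2090, V(4,1)=17.8610, V(4,2)=12.6994, V(4,3)=4.7420, V(4,4)=0.0000
(3,0): S=8.5847. Δ = (V_up−V_dn)/(S_up−S_dn) = (17.8610−21.2090)/(9.5290−6.1810) = -1.0000. V = [p*·17.8610 + (1−p*)·21.2090]/1.07 = 17.0134. B = V − Δ·S = 25.5981.
(3,1): S=13.2348. Δ = (V_up−V_dn)/(S_up−S_dn) = (12.6994−17.8610)/(14.6906−9.5290) = -1.0000. V = [p*·12.6994 + (1−p*)·17.8610]/1.07 = 12.3634. B = V − Δ·S = 25.5981.
(3,2): S=20.4036. Δ = (V_up−V_dn)/(S_up−S_dn) = (4.7420−12.6994)/(22.6480−14.6906) = -1.0000. V = [p*·4.7420 + (1−p*)·12.6994]/1.07 = 5.1946. B = V − Δ·S = 25.5981.
(3,3): S=31.4555. Δ = (V_up−V_dn)/(S_up−S_dn) = (0.0000−4.7420)/(34.9156−22.6480) = -0.3865. V = [p*·0.0000 + (1−p*)·4.7420]/1.07 = 0.4545. B = V − Δ·S = 12.6136.
(2,0): S=11.9232. Δ = (V_up−V_dn)/(S_up−S_dn) = (12.3634−17.0134)/(13.2348−8.5847) = -1.0000. V = [p*·12.3634 + (1−p*)·17.0134]/1.07 = 12.0003. B = V − Δ·S = 23.9235.
(2,1): S=18.3816. Δ = (V_up−V_dn)/(S_up−S_dn) = (5.1946−12.3634)/(20.4036−13.2348) = -1.0000. V = [p*·5.1946 + (1−p*)·12.3634]/1.07 = 5.5419. B = V − Δ·S = 23.9235.
(2,2): S=28.3383. Δ = (V_up−V_dn)/(S_up−S_dn) = (0.4545−5.1946)/(31.4555−20.4036) = -0.4289. V = [p*·0.4545 + (1−p*)·5.1946]/1.07 = 0.8792. B = V − Δ·S = 13.0330.
(1,0): S=16.5600. Δ = (V_up−V_dn)/(S_up−S_dn) = (5.5419−12.0003)/(18.3816−11.9232) = -1.0000. V = [p*·5.5419 + (1−p*)·12.0003]/1.07 = 5.7984. B = V − Δ·S = 22.3584.
(1,1): S=25.5300. Δ = (V_up−V_dn)/(S_up−S_dn) = (0.8792−5.5419)/(28.3383−18.3816) = -0.4683. V = [p*·0.8792 + (1−p*)·5.5419]/1.07 = 1.2686. B = V − Δ·S = 13.2243.
(0,0): S=23.0000. Δ = (V_up−V_dn)/(S_up−S_dn) = (1.2686−5.7984)/(25.5300−16.5600) = -0.5050. V = [p*·1.2686 + (1−p*)·5.7984]/1.07 = 1.6198. B = V − Δ·S = 13.2347.
Each (Δ,B) replicates both successor values, so the strategy is self-financing and V0 is arbitrage-free.

(0,0): Delta=-0.5050 Bond=13.2347
(1,0): Delta=-1.0000 Bond=22.3584
(1,1): Delta=-0.4683 Bond=13.2243
(2,0): Delta=-1.0000 Bond=23.9235
(2,1): Delta=-1.0000 Bond=23.9235
(2,2): Delta=-0.4289 Bond=13.0330
(3,0): Delta=-1.0000 Bond=25.5981
(3,1): Delta=-1.0000 Bond=25.5981
(3,2): Delta=-1.0000 Bond=25.5981
(3,3): Delta=-0.3865 Bond=12.6136
V0=1.6198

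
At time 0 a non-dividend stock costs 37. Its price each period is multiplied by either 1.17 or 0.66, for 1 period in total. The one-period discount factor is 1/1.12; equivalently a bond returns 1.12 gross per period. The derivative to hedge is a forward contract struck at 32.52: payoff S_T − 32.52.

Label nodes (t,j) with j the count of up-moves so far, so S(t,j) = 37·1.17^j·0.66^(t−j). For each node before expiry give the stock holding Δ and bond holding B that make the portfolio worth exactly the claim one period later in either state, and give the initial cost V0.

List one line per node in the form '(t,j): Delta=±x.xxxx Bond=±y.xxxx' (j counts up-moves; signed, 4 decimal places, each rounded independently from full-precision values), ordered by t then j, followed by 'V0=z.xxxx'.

Risk-neutral probability p* = (R−d)/(u−d) = (1.12−0.66)/(1.17−0.66) = 0.9020.
At expiry t=1: V(1,0)=-8.1000, V(1,1)=10.7700
  t=0,j=0: stock 37.0000 → up 43.2900 (V=10.7700), down 24.4200 (V=-8.1000). Price 7.9643; hedge Δ=1.0000, bond B=-29.0357.
Each (Δ,B) replicates both successor values, so the strategy is self-financing and V0 is arbitrage-free.

(0,0): Delta=1.0000 Bond=-29.0357
V0=7.9643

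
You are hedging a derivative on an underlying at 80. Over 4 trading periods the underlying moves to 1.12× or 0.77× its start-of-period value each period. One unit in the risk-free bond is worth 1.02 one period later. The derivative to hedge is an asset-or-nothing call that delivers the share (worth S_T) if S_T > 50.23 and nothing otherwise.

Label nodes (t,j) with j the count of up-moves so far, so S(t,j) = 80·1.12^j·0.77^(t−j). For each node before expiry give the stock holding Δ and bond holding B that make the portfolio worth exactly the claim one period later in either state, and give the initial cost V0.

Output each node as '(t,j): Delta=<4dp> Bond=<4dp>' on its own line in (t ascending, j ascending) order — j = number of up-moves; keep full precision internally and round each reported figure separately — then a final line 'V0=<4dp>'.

(0,0): Delta=1.2308 Bond=-21.1537
(1,0): Delta=1.6978 Bond=-50.3458
(1,1): Delta=1.1023 Bond=-10.0692
(2,0): Delta=2.5098 Bond=-89.8673
(2,1): Delta=1.4745 Bond=-35.9469
(2,2): Delta=1.0000 Bond=0.0000
(3,0): Delta=0.0000 Bond=0.0000
(3,1): Delta=3.2000 Bond=-128.3305
(3,2): Delta=1.0000 Bond=0.0000
(3,3): Delta=1.0000 Bond=0.0000
V0=77.3086

Risk-neutral probability p* = (R−d)/(u−d) = (1.02−0.77)/(1.12−0.77) = 0.7143.
Payoff layer (t=4): V(4,0)=0.0000, V(4,1)=0.0000, V(4,2)=59.4987, V(4,3)=86.5436, V(4,4)=125.8815
  t=3,j=0: stock 36.5226 → up 40.9054 (V=0.0000), down 28.1224 (V=0.0000). Price 0.0000; hedge Δ=0.0000, bond B=0.0000.
  t=3,j=1: stock 53.1238 → up 59.4987 (V=59.4987), down 40.9054 (V=0.0000). Price 41.6658; hedge Δ=3.2000, bond B=-128.3305.
  t=3,j=2: stock 77.2710 → up 86.5436 (V=86.5436), down 59.4987 (V=59.4987). Price 77.2710; hedge Δ=1.0000, bond B=0.0000.
  t=3,j=3: stock 112.3942 → up 125.8815 (V=125.8815), down 86.5436 (V=86.5436). Price 112.3942; hedge Δ=1.0000, bond B=0.0000.
  t=2,j=0: stock 47.4320 → up 53.1238 (V=41.6658), down 36.5226 (V=0.0000). Price 29.1777; hedge Δ=2.5098, bond B=-89.8673.
  t=2,j=1: stock 68.9920 → up 77.2710 (V=77.2710), down 53.1238 (V=41.6658). Price 65.7825; hedge Δ=1.4745, bond B=-35.9469.
  t=2,j=2: stock 100.3520 → up 112.3942 (V=112.3942), down 77.2710 (V=77.2710). Price 100.3520; hedge Δ=1.0000, bond B=0.0000.
  t=1,j=0: stock 61.6000 → up 68.9920 (V=65.7825), down 47.4320 (V=29.1777). Price 54.2392; hedge Δ=1.6978, bond B=-50.3458.
  t=1,j=1: stock 89.6000 → up 100.3520 (V=100.3520), down 68.9920 (V=65.7825). Price 88.7010; hedge Δ=1.1023, bond B=-10.0692.
  t=0,j=0: stock 80.0000 → up 89.6000 (V=88.7010), down 61.6000 (V=54.2392). Price 77.3086; hedge Δ=1.2308, bond B=-21.1537.
Check: Δ(0,0)·S0 + B(0,0) = 77.3086 = V0.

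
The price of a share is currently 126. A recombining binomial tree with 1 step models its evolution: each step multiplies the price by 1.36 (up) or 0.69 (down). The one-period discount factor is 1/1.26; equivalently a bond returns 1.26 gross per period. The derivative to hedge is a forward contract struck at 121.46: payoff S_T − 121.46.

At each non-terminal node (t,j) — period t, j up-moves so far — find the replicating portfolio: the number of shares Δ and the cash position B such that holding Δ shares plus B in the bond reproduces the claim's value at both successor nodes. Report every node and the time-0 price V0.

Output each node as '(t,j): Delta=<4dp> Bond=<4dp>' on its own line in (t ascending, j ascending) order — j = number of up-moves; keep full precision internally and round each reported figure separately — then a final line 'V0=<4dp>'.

The replicating-portfolio and risk-neutral prices coincide; use p* = (1.26−0.69)/(1.36−0.69) = 0.8507 for the latter.
At expiry t=1: V(1,0)=-34.5200, V(1,1)=49.9000
Node (0,0) S=126.0000: V=(p*·49.9000+(1−p*)·-34.5200)/1.26=29.6032; Δ=(49.9000−-34.5200)/(171.3600−86.9400)=1.0000; B=V−Δ·S=-96.3968
The time-0 hedge costs 29.6032, which is the no-arbitrage price.

(0,0): Delta=1.0000 Bond=-96.3968
V0=29.6032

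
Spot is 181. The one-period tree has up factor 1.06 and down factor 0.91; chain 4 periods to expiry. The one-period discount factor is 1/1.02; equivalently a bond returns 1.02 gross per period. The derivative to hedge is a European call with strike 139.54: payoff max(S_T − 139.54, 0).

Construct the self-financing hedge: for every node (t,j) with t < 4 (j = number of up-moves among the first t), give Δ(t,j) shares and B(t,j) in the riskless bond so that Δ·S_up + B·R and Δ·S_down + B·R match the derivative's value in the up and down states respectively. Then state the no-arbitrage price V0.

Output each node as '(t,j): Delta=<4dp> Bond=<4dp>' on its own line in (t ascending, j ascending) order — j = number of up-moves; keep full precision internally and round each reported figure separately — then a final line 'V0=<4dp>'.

Since d<R<u, set p* = (R−d)/(u−d) = 0.7333; price each node as the discounted p*-expectation of its children.
At expiry t=4: V(4,0)=0.0000, V(4,1)=5.0401, V(4,2)=28.8720, V(4,3)=56.6322, V(4,4)=88.9683
(3,0): S=136.3964. Δ = (V_up−V_dn)/(S_up−S_dn) = (5.0401−0.0000)/(144.5801−124.1207) = 0.2463. V = [p*·5.0401 + (1−p*)·0.0000]/1.02 = 3.6236. B = V − Δ·S = -29.9773.
(3,1): S=158.8793. Δ = (V_up−V_dn)/(S_up−S_dn) = (28.8720−5.0401)/(168.4120−144.5801) = 1.0000. V = [p*·28.8720 + (1−p*)·5.0401]/1.02 = 22.0753. B = V − Δ·S = -136.8039.
(3,2): S=185.0682. Δ = (V_up−V_dn)/(S_up−S_dn) = (56.6322−28.8720)/(196.1722−168.4120) = 1.0000. V = [p*·56.6322 + (1−p*)·28.8720]/1.02 = 48.2642. B = V − Δ·S = -136.8039.
(3,3): S=215.5739. Δ = (V_up−V_dn)/(S_up−S_dn) = (88.9683−56.6322)/(228.5083−196.1722) = 1.0000. V = [p*·88.9683 + (1−p*)·56.6322]/1.02 = 78.7700. B = V − Δ·S = -136.8039.
(2,0): S=149.8861. Δ = (V_up−V_dn)/(S_up−S_dn) = (22.0753−3.6236)/(158.8793−136.3964) = 0.8207. V = [p*·22.0753 + (1−p*)·3.6236]/1.02 = 16.8185. B = V − Δ·S = -106.1930.
(2,1): S=174.5926. Δ = (V_up−V_dn)/(S_up−S_dn) = (48.2642−22.0753)/(185.0682−158.8793) = 1.0000. V = [p*·48.2642 + (1−p*)·22.0753]/1.02 = 40.4711. B = V − Δ·S = -134.1215.
(2,2): S=203.3716. Δ = (V_up−V_dn)/(S_up−S_dn) = (78.7700−48.2642)/(215.5739−185.0682) = 1.0000. V = [p*·78.7700 + (1−p*)·48.2642]/1.02 = 69.2501. B = V − Δ·S = -134.1215.
(1,0): S=164.7100. Δ = (V_up−V_dn)/(S_up−S_dn) = (40.4711−16.8185)/(174.5926−149.8861) = 0.9573. V = [p*·40.4711 + (1−p*)·16.8185]/1.02 = 33.4939. B = V − Δ·S = -124.1901.
(1,1): S=191.8600. Δ = (V_up−V_dn)/(S_up−S_dn) = (69.2501−40.4711)/(203.3716−174.5926) = 1.0000. V = [p*·69.2501 + (1−p*)·40.4711]/1.02 = 60.3683. B = V − Δ·S = -131.4917.
(0,0): S=181.0000. Δ = (V_up−V_dn)/(S_up−S_dn) = (60.3683−33.4939)/(191.8600−164.7100) = 0.9899. V = [p*·60.3683 + (1−p*)·33.4939]/1.02 = 52.1586. B = V − Δ·S = -127.0045.
The time-0 hedge costs 52.1586, which is the no-arbitrage price.

(0,0): Delta=0.9899 Bond=-127.0045
(1,0): Delta=0.9573 Bond=-124.1901
(1,1): Delta=1.0000 Bond=-131.4917
(2,0): Delta=0.8207 Bond=-106.1930
(2,1): Delta=1.0000 Bond=-134.1215
(2,2): Delta=1.0000 Bond=-134.1215
(3,0): Delta=0.2463 Bond=-29.9773
(3,1): Delta=1.0000 Bond=-136.8039
(3,2): Delta=1.0000 Bond=-136.8039
(3,3): Delta=1.0000 Bond=-136.8039
V0=52.1586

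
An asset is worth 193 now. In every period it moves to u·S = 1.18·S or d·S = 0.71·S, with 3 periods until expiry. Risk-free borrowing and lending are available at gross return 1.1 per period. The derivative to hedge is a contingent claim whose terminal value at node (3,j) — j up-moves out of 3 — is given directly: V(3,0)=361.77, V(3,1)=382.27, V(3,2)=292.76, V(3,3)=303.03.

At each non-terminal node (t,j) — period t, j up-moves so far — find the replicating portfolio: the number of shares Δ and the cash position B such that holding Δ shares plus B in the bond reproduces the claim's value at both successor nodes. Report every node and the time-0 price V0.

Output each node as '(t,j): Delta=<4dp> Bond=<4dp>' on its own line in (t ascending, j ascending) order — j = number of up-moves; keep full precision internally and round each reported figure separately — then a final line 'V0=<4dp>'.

(0,0): Delta=-0.1605 Bond=260.4515
(1,0): Delta=-0.9992 Bond=401.4141
(1,1): Delta=-0.0570 Bond=262.9239
(2,0): Delta=0.4483 Bond=300.7290
(2,1): Delta=-1.1778 Bond=470.4429
(2,2): Delta=0.0813 Bond=252.0416
V0=229.4694

The replicating-portfolio and risk-neutral prices coincide; use p* = (1.1−0.71)/(1.18−0.71) = 0.8298 for the latter.
Payoff layer (t=3): V(3,0)=361.7700, V(3,1)=382.2700, V(3,2)=292.7600, V(3,3)=303.0300
Node (2,0) S=97.2913: V=(p*·382.2700+(1−p*)·361.7700)/1.1=344.3460; Δ=(382.2700−361.7700)/(114.8037−69.0768)=0.4483; B=V−Δ·S=300.7290
Node (2,1) S=161.6954: V=(p*·292.7600+(1−p*)·382.2700)/1.1=279.9961; Δ=(292.7600−382.2700)/(190.8006−114.8037)=-1.1778; B=V−Δ·S=470.4429
Node (2,2) S=268.7332: V=(p*·303.0300+(1−p*)·292.7600)/1.1=273.8926; Δ=(303.0300−292.7600)/(317.1052−190.8006)=0.0813; B=V−Δ·S=252.0416
Node (1,0) S=137.0300: V=(p*·279.9961+(1−p*)·344.3460)/1.1=264.4994; Δ=(279.9961−344.3460)/(161.6954−97.2913)=-0.9992; B=V−Δ·S=401.4141
Node (1,1) S=227.7400: V=(p*·273.8926+(1−p*)·279.9961)/1.1=249.9378; Δ=(273.8926−279.9961)/(268.7332−161.6954)=-0.0570; B=V−Δ·S=262.9239
Node (0,0) S=193.0000: V=(p*·249.9378+(1−p*)·264.4994)/1.1=229.4694; Δ=(249.9378−264.4994)/(227.7400−137.0300)=-0.1605; B=V−Δ·S=260.4515
Each (Δ,B) replicates both successor values, so the strategy is self-financing and V0 is arbitrage-free.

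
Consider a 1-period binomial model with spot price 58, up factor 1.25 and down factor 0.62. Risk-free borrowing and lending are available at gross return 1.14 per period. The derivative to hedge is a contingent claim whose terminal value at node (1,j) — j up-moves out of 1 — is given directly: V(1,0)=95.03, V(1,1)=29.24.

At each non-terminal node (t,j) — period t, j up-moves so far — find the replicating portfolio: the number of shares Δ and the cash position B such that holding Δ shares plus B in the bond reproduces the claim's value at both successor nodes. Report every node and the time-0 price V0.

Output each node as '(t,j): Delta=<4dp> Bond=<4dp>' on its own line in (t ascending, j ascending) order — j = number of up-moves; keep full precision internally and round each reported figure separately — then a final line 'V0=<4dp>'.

Since d<R<u, set p* = (R−d)/(u−d) = 0.8254; price each node as the discounted p*-expectation of its children.
At expiry t=1: V(1,0)=95.0300, V(1,1)=29.2400
  t=0,j=0: stock 58.0000 → up 72.5000 (V=29.2400), down 35.9600 (V=95.0300). Price 35.7256; hedge Δ=-1.8005, bond B=140.1541.
Check: Δ(0,0)·S0 + B(0,0) = 35.7256 = V0.

(0,0): Delta=-1.8005 Bond=140.1541
V0=35.7256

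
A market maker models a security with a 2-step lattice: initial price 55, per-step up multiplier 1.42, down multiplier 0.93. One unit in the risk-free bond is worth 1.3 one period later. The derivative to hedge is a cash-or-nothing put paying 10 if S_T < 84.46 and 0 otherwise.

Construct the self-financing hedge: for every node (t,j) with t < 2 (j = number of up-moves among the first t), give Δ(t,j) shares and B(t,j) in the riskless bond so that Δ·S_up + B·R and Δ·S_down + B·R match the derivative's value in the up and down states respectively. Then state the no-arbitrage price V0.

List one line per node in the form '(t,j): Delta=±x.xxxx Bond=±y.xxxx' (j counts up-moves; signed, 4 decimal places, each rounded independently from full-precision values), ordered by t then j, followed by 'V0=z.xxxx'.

(0,0): Delta=-0.2155 Bond=14.3974
(1,0): Delta=0.0000 Bond=7.6923
(1,1): Delta=-0.2613 Bond=22.2920
V0=2.5433

Since d<R<u, set p* = (R−d)/(u−d) = 0.7551; price each node as the discounted p*-expectation of its children.
Terminal payoffs: V(2,0)=10.0000, V(2,1)=10.0000, V(2,2)=0.0000
(1,0): S=51.1500. Δ = (V_up−V_dn)/(S_up−S_dn) = (10.0000−10.0000)/(72.6330−47.5695) = 0.0000. V = [p*·10.0000 + (1−p*)·10.0000]/1.3 = 7.6923. B = V − Δ·S = 7.6923.
(1,1): S=78.1000. Δ = (V_up−V_dn)/(S_up−S_dn) = (0.0000−10.0000)/(110.9020−72.6330) = -0.2613. V = [p*·0.0000 + (1−p*)·10.0000]/1.3 = 1.8838. B = V − Δ·S = 22.2920.
(0,0): S=55.0000. Δ = (V_up−V_dn)/(S_up−S_dn) = (1.8838−7.6923)/(78.1000−51.1500) = -0.2155. V = [p*·1.8838 + (1−p*)·7.6923]/1.3 = 2.5433. B = V − Δ·S = 14.3974.
Self-financing check: at every node Δ·S+B equals the discounted successor values.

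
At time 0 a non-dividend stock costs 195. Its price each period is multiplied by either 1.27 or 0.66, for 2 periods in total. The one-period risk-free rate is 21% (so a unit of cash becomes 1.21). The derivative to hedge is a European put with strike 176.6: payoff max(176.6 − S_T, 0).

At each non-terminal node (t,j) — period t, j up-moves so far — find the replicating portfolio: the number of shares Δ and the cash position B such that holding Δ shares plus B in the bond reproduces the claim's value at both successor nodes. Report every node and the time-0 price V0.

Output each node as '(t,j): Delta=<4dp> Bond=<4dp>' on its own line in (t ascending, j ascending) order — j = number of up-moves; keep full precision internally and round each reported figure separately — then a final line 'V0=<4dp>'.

(0,0): Delta=-0.1360 Bond=28.7257
(1,0): Delta=-1.0000 Bond=145.9504
(1,1): Delta=-0.0871 Bond=22.6281
V0=2.1989

Since d<R<u, set p* = (R−d)/(u−d) = 0.9016; price each node as the discounted p*-expectation of its children.
Payoff layer (t=2): V(2,0)=91.6580, V(2,1)=13.1510, V(2,2)=0.0000
Node (1,0) S=128.7000: V=(p*·13.1510+(1−p*)·91.6580)/1.21=17.2504; Δ=(13.1510−91.6580)/(163.4490−84.9420)=-1.0000; B=V−Δ·S=145.9504
Node (1,1) S=247.6500: V=(p*·0.0000+(1−p*)·13.1510)/1.21=1.0690; Δ=(0.0000−13.1510)/(314.5155−163.4490)=-0.0871; B=V−Δ·S=22.6281
Node (0,0) S=195.0000: V=(p*·1.0690+(1−p*)·17.2504)/1.21=2.1989; Δ=(1.0690−17.2504)/(247.6500−128.7000)=-0.1360; B=V−Δ·S=28.7257
Check: Δ(0,0)·S0 + B(0,0) = 2.1989 = V0.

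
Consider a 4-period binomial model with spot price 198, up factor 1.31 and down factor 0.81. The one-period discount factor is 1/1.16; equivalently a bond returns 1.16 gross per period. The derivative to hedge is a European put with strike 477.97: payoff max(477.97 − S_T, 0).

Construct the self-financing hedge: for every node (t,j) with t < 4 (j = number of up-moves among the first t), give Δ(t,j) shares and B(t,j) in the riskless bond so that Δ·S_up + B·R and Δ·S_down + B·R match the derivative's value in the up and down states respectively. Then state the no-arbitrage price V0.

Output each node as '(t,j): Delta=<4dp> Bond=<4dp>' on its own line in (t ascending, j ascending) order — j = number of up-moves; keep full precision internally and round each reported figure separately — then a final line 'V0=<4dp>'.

(0,0): Delta=-0.7666 Bond=231.7126
(1,0): Delta=-1.0000 Bond=306.2151
(1,1): Delta=-0.7048 Bond=252.7459
(2,0): Delta=-1.0000 Bond=355.2096
(2,1): Delta=-1.0000 Bond=355.2096
(2,2): Delta=-0.6266 Bond=266.6033
(3,0): Delta=-1.0000 Bond=412.0431
(3,1): Delta=-1.0000 Bond=412.0431
(3,2): Delta=-1.0000 Bond=412.0431
(3,3): Delta=-0.5276 Bond=265.2099
V0=79.9207

No-arbitrage ⇒ martingale measure with p* = (R−d)/(u−d) = 0.7000.
Terminal values V(4,·): V(4,0)=392.7375, V(4,1)=340.1248, V(4,2)=255.0352, V(4,3)=117.4212, V(4,4)=0.0000
(3,0): S=105.2253. Δ = (V_up−V_dn)/(S_up−S_dn) = (340.1248−392.7375)/(137.8452−85.2325) = -1.0000. V = [p*·340.1248 + (1−p*)·392.7375]/1.16 = 306.8178. B = V − Δ·S = 412.0431.
(3,1): S=170.1792. Δ = (V_up−V_dn)/(S_up−S_dn) = (255.0352−340.1248)/(222.9348−137.8452) = -1.0000. V = [p*·255.0352 + (1−p*)·340.1248]/1.16 = 241.8639. B = V − Δ·S = 412.0431.
(3,2): S=275.2281. Δ = (V_up−V_dn)/(S_up−S_dn) = (117.4212−255.0352)/(360.5488−222.9348) = -1.0000. V = [p*·117.4212 + (1−p*)·255.0352]/1.16 = 136.8150. B = V − Δ·S = 412.0431.
(3,3): S=445.1220. Δ = (V_up−V_dn)/(S_up−S_dn) = (0.0000−117.4212)/(583.1098−360.5488) = -0.5276. V = [p*·0.0000 + (1−p*)·117.4212]/1.16 = 30.3675. B = V − Δ·S = 265.2099.
(2,0): S=129.9078. Δ = (V_up−V_dn)/(S_up−S_dn) = (241.8639−306.8178)/(170.1792−105.2253) = -1.0000. V = [p*·241.8639 + (1−p*)·306.8178]/1.16 = 225.3018. B = V − Δ·S = 355.2096.
(2,1): S=210.0978. Δ = (V_up−V_dn)/(S_up−S_dn) = (136.8150−241.8639)/(275.2281−170.1792) = -1.0000. V = [p*·136.8150 + (1−p*)·241.8639]/1.16 = 145.1118. B = V − Δ·S = 355.2096.
(2,2): S=339.7878. Δ = (V_up−V_dn)/(S_up−S_dn) = (30.3675−136.8150)/(445.1220−275.2281) = -0.6266. V = [p*·30.3675 + (1−p*)·136.8150]/1.16 = 53.7084. B = V − Δ·S = 266.6033.
(1,0): S=160.3800. Δ = (V_up−V_dn)/(S_up−S_dn) = (145.1118−225.3018)/(210.0978−129.9078) = -1.0000. V = [p*·145.1118 + (1−p*)·225.3018]/1.16 = 145.8351. B = V − Δ·S = 306.2151.
(1,1): S=259.3800. Δ = (V_up−V_dn)/(S_up−S_dn) = (53.7084−145.1118)/(339.7878−210.0978) = -0.7048. V = [p*·53.7084 + (1−p*)·145.1118]/1.16 = 69.9392. B = V − Δ·S = 252.7459.
(0,0): S=198.0000. Δ = (V_up−V_dn)/(S_up−S_dn) = (69.9392−145.8351)/(259.3800−160.3800) = -0.7666. V = [p*·69.9392 + (1−p*)·145.8351]/1.16 = 79.9207. B = V − Δ·S = 231.7126.
Self-financing check: at every node Δ·S+B equals the discounted successor values.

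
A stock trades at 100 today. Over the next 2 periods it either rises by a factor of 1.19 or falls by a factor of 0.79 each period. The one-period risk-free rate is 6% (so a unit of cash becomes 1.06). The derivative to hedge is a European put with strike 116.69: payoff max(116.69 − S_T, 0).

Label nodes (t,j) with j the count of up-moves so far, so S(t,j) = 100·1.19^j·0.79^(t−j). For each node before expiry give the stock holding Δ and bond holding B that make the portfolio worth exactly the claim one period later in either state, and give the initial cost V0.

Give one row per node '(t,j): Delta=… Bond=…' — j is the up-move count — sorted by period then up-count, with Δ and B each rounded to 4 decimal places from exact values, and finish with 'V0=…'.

(0,0): Delta=-0.6033 Bond=74.2867
(1,0): Delta=-1.0000 Bond=110.0849
(1,1): Delta=-0.4765 Bond=63.6538
V0=13.9589

Under the risk-neutral measure, an up-move has probability p* = (R−d)/(u−d) = 0.6750 and values discount at R = 1.06.
Terminal payoffs: V(2,0)=54.2800, V(2,1)=22.6800, V(2,2)=0.0000
  t=1,j=0: stock 79.0000 → up 94.0100 (V=22.6800), down 62.4100 (V=54.2800). Price 31.0849; hedge Δ=-1.0000, bond B=110.0849.
  t=1,j=1: stock 119.0000 → up 141.6100 (V=0.0000), down 94.0100 (V=22.6800). Price 6.9538; hedge Δ=-0.4765, bond B=63.6538.
  t=0,j=0: stock 100.0000 → up 119.0000 (V=6.9538), down 79.0000 (V=31.0849). Price 13.9589; hedge Δ=-0.6033, bond B=74.2867.
Each (Δ,B) replicates both successor values, so the strategy is self-financing and V0 is arbitrage-free.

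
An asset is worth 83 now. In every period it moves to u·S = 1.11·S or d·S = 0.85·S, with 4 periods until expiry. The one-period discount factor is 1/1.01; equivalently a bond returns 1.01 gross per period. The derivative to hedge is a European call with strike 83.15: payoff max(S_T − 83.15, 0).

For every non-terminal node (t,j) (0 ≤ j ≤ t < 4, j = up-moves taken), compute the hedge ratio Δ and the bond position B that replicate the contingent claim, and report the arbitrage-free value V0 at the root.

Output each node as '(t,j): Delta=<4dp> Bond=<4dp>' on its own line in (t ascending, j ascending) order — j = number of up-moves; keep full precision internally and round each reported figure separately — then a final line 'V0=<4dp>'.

Under the risk-neutral measure, an up-move has probability p* = (R−d)/(u−d) = 0.6154 and values discount at R = 1.01.
At expiry t=4: V(4,0)=0.0000, V(4,1)=0.0000, V(4,2)=0.0000, V(4,3)=13.3364, V(4,4)=42.8498
(3,0): S=50.9724. Δ = (V_up−V_dn)/(S_up−S_dn) = (0.0000−0.0000)/(56.5793−43.3265) = 0.0000. V = [p*·0.0000 + (1−p*)·0.0000]/1.01 = 0.0000. B = V − Δ·S = 0.0000.
(3,1): S=66.5639. Δ = (V_up−V_dn)/(S_up−S_dn) = (0.0000−0.0000)/(73.8860−56.5793) = 0.0000. V = [p*·0.0000 + (1−p*)·0.0000]/1.01 = 0.0000. B = V − Δ·S = 0.0000.
(3,2): S=86.9247. Δ = (V_up−V_dn)/(S_up−S_dn) = (13.3364−0.0000)/(96.4864−73.8860) = 0.5901. V = [p*·13.3364 + (1−p*)·0.0000]/1.01 = 8.1257. B = V − Δ·S = -43.1680.
(3,3): S=113.5134. Δ = (V_up−V_dn)/(S_up−S_dn) = (42.8498−13.3364)/(125.9998−96.4864) = 1.0000. V = [p*·42.8498 + (1−p*)·13.3364]/1.01 = 31.1866. B = V − Δ·S = -82.3267.
(2,0): S=59.9675. Δ = (V_up−V_dn)/(S_up−S_dn) = (0.0000−0.0000)/(66.5639−50.9724) = 0.0000. V = [p*·0.0000 + (1−p*)·0.0000]/1.01 = 0.0000. B = V − Δ·S = 0.0000.
(2,1): S=78.3105. Δ = (V_up−V_dn)/(S_up−S_dn) = (8.1257−0.0000)/(86.9247−66.5639) = 0.3991. V = [p*·8.1257 + (1−p*)·0.0000]/1.01 = 4.9509. B = V − Δ·S = -26.3019.
(2,2): S=102.2643. Δ = (V_up−V_dn)/(S_up−S_dn) = (31.1866−8.1257)/(113.5134−86.9247) = 0.8673. V = [p*·31.1866 + (1−p*)·8.1257]/1.01 = 22.0961. B = V − Δ·S = -66.5997.
(1,0): S=70.5500. Δ = (V_up−V_dn)/(S_up−S_dn) = (4.9509−0.0000)/(78.3105−59.9675) = 0.2699. V = [p*·4.9509 + (1−p*)·0.0000]/1.01 = 3.0166. B = V − Δ·S = -16.0255.
(1,1): S=92.1300. Δ = (V_up−V_dn)/(S_up−S_dn) = (22.0961−4.9509)/(102.2643−78.3105) = 0.7158. V = [p*·22.0961 + (1−p*)·4.9509]/1.01 = 15.3483. B = V − Δ·S = -50.5946.
(0,0): S=83.0000. Δ = (V_up−V_dn)/(S_up−S_dn) = (15.3483−3.0166)/(92.1300−70.5500) = 0.5714. V = [p*·15.3483 + (1−p*)·3.0166]/1.01 = 10.5003. B = V − Δ·S = -36.9295.
Check: Δ(0,0)·S0 + B(0,0) = 10.5003 = V0.

(0,0): Delta=0.5714 Bond=-36.9295
(1,0): Delta=0.2699 Bond=-16.0255
(1,1): Delta=0.7158 Bond=-50.5946
(2,0): Delta=0.0000 Bond=0.0000
(2,1): Delta=0.3991 Bond=-26.3019
(2,2): Delta=0.8673 Bond=-66.5997
(3,0): Delta=0.0000 Bond=0.0000
(3,1): Delta=0.0000 Bond=0.0000
(3,2): Delta=0.5901 Bond=-43.1680
(3,3): Delta=1.0000 Bond=-82.3267
V0=10.5003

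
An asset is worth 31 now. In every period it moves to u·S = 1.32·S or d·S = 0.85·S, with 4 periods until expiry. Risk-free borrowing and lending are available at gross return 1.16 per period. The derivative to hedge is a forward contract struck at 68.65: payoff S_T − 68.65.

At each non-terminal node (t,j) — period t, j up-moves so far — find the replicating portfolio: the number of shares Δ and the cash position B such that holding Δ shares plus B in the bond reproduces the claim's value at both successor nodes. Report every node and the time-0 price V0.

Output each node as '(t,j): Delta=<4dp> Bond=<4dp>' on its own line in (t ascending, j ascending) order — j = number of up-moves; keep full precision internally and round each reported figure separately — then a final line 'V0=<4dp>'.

(0,0): Delta=1.0000 Bond=-37.9148
(1,0): Delta=1.0000 Bond=-43.9811
(1,1): Delta=1.0000 Bond=-43.9811
(2,0): Delta=1.0000 Bond=-51.0181
(2,1): Delta=1.0000 Bond=-51.0181
(2,2): Delta=1.0000 Bond=-51.0181
(3,0): Delta=1.0000 Bond=-59.1810
(3,1): Delta=1.0000 Bond=-59.1810
(3,2): Delta=1.0000 Bond=-59.1810
(3,3): Delta=1.0000 Bond=-59.1810
V0=-6.9148

Since d<R<u, set p* = (R−d)/(u−d) = 0.6596; price each node as the discounted p*-expectation of its children.
Terminal values V(4,·): V(4,0)=-52.4678, V(4,1)=-43.5200, V(4,2)=-29.6246, V(4,3)=-8.0458, V(4,4)=25.4647
Node (3,0) S=19.0379: V=(p*·-43.5200+(1−p*)·-52.4678)/1.16=-40.1432; Δ=(-43.5200−-52.4678)/(25.1300−16.1822)=1.0000; B=V−Δ·S=-59.1810
Node (3,1) S=29.5647: V=(p*·-29.6246+(1−p*)·-43.5200)/1.16=-29.6163; Δ=(-29.6246−-43.5200)/(39.0254−25.1300)=1.0000; B=V−Δ·S=-59.1810
Node (3,2) S=45.9122: V=(p*·-8.0458+(1−p*)·-29.6246)/1.16=-13.2688; Δ=(-8.0458−-29.6246)/(60.6042−39.0254)=1.0000; B=V−Δ·S=-59.1810
Node (3,3) S=71.2990: V=(p*·25.4647+(1−p*)·-8.0458)/1.16=12.1180; Δ=(25.4647−-8.0458)/(94.1147−60.6042)=1.0000; B=V−Δ·S=-59.1810
Node (2,0) S=22.3975: V=(p*·-29.6163+(1−p*)·-40.1432)/1.16=-28.6206; Δ=(-29.6163−-40.1432)/(29.5647−19.0379)=1.0000; B=V−Δ·S=-51.0181
Node (2,1) S=34.7820: V=(p*·-13.2688+(1−p*)·-29.6163)/1.16=-16.2361; Δ=(-13.2688−-29.6163)/(45.9122−29.5647)=1.0000; B=V−Δ·S=-51.0181
Node (2,2) S=54.0144: V=(p*·12.1180+(1−p*)·-13.2688)/1.16=2.9963; Δ=(12.1180−-13.2688)/(71.2990−45.9122)=1.0000; B=V−Δ·S=-51.0181
Node (1,0) S=26.3500: V=(p*·-16.2361+(1−p*)·-28.6206)/1.16=-17.6311; Δ=(-16.2361−-28.6206)/(34.7820−22.3975)=1.0000; B=V−Δ·S=-43.9811
Node (1,1) S=40.9200: V=(p*·2.9963+(1−p*)·-16.2361)/1.16=-3.0611; Δ=(2.9963−-16.2361)/(54.0144−34.7820)=1.0000; B=V−Δ·S=-43.9811
Node (0,0) S=31.0000: V=(p*·-3.0611+(1−p*)·-17.6311)/1.16=-6.9148; Δ=(-3.0611−-17.6311)/(40.9200−26.3500)=1.0000; B=V−Δ·S=-37.9148
Self-financing check: at every node Δ·S+B equals the discounted successor values.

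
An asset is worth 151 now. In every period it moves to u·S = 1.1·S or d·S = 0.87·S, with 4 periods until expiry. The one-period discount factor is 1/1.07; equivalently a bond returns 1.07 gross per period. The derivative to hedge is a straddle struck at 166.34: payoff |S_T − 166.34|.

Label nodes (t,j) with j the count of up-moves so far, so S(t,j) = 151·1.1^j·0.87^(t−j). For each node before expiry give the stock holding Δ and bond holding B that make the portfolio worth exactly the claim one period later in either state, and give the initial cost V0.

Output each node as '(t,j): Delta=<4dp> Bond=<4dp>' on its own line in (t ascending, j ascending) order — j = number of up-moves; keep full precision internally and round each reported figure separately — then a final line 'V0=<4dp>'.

No-arbitrage ⇒ martingale measure with p* = (R−d)/(u−d) = 0.8696.
Terminal values V(4,·): V(4,0)=79.8325, V(4,1)=56.9627, V(4,2)=28.0468, V(4,3)=8.5135, V(4,4)=54.7391
(3,0): S=99.4340. Δ = (V_up−V_dn)/(S_up−S_dn) = (56.9627−79.8325)/(109.3773−86.5075) = -1.0000. V = [p*·56.9627 + (1−p*)·79.8325]/1.07 = 56.0240. B = V − Δ·S = 155.4579.
(3,1): S=125.7211. Δ = (V_up−V_dn)/(S_up−S_dn) = (28.0468−56.9627)/(138.2932−109.3773) = -1.0000. V = [p*·28.0468 + (1−p*)·56.9627]/1.07 = 29.7369. B = V − Δ·S = 155.4579.
(3,2): S=158.9577. Δ = (V_up−V_dn)/(S_up−S_dn) = (8.5135−28.0468)/(174.8535−138.2932) = -0.5343. V = [p*·8.5135 + (1−p*)·28.0468]/1.07 = 10.3377. B = V − Δ·S = 95.2652.
(3,3): S=200.9810. Δ = (V_up−V_dn)/(S_up−S_dn) = (54.7391−8.5135)/(221.0791−174.8535) = 1.0000. V = [p*·54.7391 + (1−p*)·8.5135]/1.07 = 45.5231. B = V − Δ·S = -155.4579.
(2,0): S=114.2919. Δ = (V_up−V_dn)/(S_up−S_dn) = (29.7369−56.0240)/(125.7211−99.4340) = -1.0000. V = [p*·29.7369 + (1−p*)·56.0240]/1.07 = 30.9959. B = V − Δ·S = 145.2878.
(2,1): S=144.5070. Δ = (V_up−V_dn)/(S_up−S_dn) = (10.3377−29.7369)/(158.9577−125.7211) = -0.5837. V = [p*·10.3377 + (1−p*)·29.7369]/1.07 = 12.0262. B = V − Δ·S = 96.3705.
(2,2): S=182.7100. Δ = (V_up−V_dn)/(S_up−S_dn) = (45.5231−10.3377)/(200.9810−158.9577) = 0.8373. V = [p*·45.5231 + (1−p*)·10.3377]/1.07 = 38.2558. B = V − Δ·S = -114.7242.
(1,0): S=131.3700. Δ = (V_up−V_dn)/(S_up−S_dn) = (12.0262−30.9959)/(144.5070−114.2919) = -0.6278. V = [p*·12.0262 + (1−p*)·30.9959]/1.07 = 13.5518. B = V − Δ·S = 96.0290.
(1,1): S=166.1000. Δ = (V_up−V_dn)/(S_up−S_dn) = (38.2558−12.0262)/(182.7100−144.5070) = 0.6866. V = [p*·38.2558 + (1−p*)·12.0262]/1.07 = 32.5556. B = V − Δ·S = -81.4861.
(0,0): S=151.0000. Δ = (V_up−V_dn)/(S_up−S_dn) = (32.5556−13.5518)/(166.1000−131.3700) = 0.5472. V = [p*·32.5556 + (1−p*)·13.5518]/1.07 = 28.1092. B = V − Δ·S = -54.5159.
Each (Δ,B) replicates both successor values, so the strategy is self-financing and V0 is arbitrage-free.

(0,0): Delta=0.5472 Bond=-54.5159
(1,0): Delta=-0.6278 Bond=96.0290
(1,1): Delta=0.6866 Bond=-81.4861
(2,0): Delta=-1.0000 Bond=145.2878
(2,1): Delta=-0.5837 Bond=96.3705
(2,2): Delta=0.8373 Bond=-114.7242
(3,0): Delta=-1.0000 Bond=155.4579
(3,1): Delta=-1.0000 Bond=155.4579
(3,2): Delta=-0.5343 Bond=95.2652
(3,3): Delta=1.0000 Bond=-155.4579
V0=28.1092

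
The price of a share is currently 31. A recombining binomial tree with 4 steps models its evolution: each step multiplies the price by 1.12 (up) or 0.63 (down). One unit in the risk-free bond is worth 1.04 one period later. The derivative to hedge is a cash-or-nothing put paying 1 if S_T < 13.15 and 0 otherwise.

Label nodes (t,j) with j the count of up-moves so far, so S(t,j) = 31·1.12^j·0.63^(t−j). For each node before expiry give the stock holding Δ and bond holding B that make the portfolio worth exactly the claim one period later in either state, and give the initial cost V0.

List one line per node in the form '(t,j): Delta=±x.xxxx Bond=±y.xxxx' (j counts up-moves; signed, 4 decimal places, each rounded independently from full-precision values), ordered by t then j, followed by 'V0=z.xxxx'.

Since d<R<u, set p* = (R−d)/(u−d) = 0.8367; price each node as the discounted p*-expectation of its children.
Payoff layer (t=4): V(4,0)=1.0000, V(4,1)=1.0000, V(4,2)=0.0000, V(4,3)=0.0000, V(4,4)=0.0000
(3,0): S=7.7515. Δ = (V_up−V_dn)/(S_up−S_dn) = (1.0000−1.0000)/(8.6816−4.8834) = 0.0000. V = [p*·1.0000 + (1−p*)·1.0000]/1.04 = 0.9615. B = V − Δ·S = 0.9615.
(3,1): S=13.7804. Δ = (V_up−V_dn)/(S_up−S_dn) = (0.0000−1.0000)/(15.4340−8.6816) = -0.1481. V = [p*·0.0000 + (1−p*)·1.0000]/1.04 = 0.1570. B = V − Δ·S = 2.1978.
(3,2): S=24.4984. Δ = (V_up−V_dn)/(S_up−S_dn) = (0.0000−0.0000)/(27.4382−15.4340) = 0.0000. V = [p*·0.0000 + (1−p*)·0.0000]/1.04 = 0.0000. B = V − Δ·S = 0.0000.
(3,3): S=43.5528. Δ = (V_up−V_dn)/(S_up−S_dn) = (0.0000−0.0000)/(48.7791−27.4382) = 0.0000. V = [p*·0.0000 + (1−p*)·0.0000]/1.04 = 0.0000. B = V − Δ·S = 0.0000.
(2,0): S=12.3039. Δ = (V_up−V_dn)/(S_up−S_dn) = (0.1570−0.9615)/(13.7804−7.7515) = -0.1334. V = [p*·0.1570 + (1−p*)·0.9615]/1.04 = 0.2773. B = V − Δ·S = 1.9192.
(2,1): S=21.8736. Δ = (V_up−V_dn)/(S_up−S_dn) = (0.0000−0.1570)/(24.4984−13.7804) = -0.0146. V = [p*·0.0000 + (1−p*)·0.1570]/1.04 = 0.0246. B = V − Δ·S = 0.3450.
(2,2): S=38.8864. Δ = (V_up−V_dn)/(S_up−S_dn) = (0.0000−0.0000)/(43.5528−24.4984) = 0.0000. V = [p*·0.0000 + (1−p*)·0.0000]/1.04 = 0.0000. B = V − Δ·S = 0.0000.
(1,0): S=19.5300. Δ = (V_up−V_dn)/(S_up−S_dn) = (0.0246−0.2773)/(21.8736−12.3039) = -0.0264. V = [p*·0.0246 + (1−p*)·0.2773]/1.04 = 0.0634. B = V − Δ·S = 0.5789.
(1,1): S=34.7200. Δ = (V_up−V_dn)/(S_up−S_dn) = (0.0000−0.0246)/(38.8864−21.8736) = -0.0014. V = [p*·0.0000 + (1−p*)·0.0246]/1.04 = 0.0039. B = V − Δ·S = 0.0542.
(0,0): S=31.0000. Δ = (V_up−V_dn)/(S_up−S_dn) = (0.0039−0.0634)/(34.7200−19.5300) = -0.0039. V = [p*·0.0039 + (1−p*)·0.0634]/1.04 = 0.0131. B = V − Δ·S = 0.1345.
The time-0 hedge costs 0.0131, which is the no-arbitrage price.

(0,0): Delta=-0.0039 Bond=0.1345
(1,0): Delta=-0.0264 Bond=0.5789
(1,1): Delta=-0.0014 Bond=0.0542
(2,0): Delta=-0.1334 Bond=1.9192
(2,1): Delta=-0.0146 Bond=0.3450
(2,2): Delta=0.0000 Bond=0.0000
(3,0): Delta=0.0000 Bond=0.9615
(3,1): Delta=-0.1481 Bond=2.1978
(3,2): Delta=0.0000 Bond=0.0000
(3,3): Delta=0.0000 Bond=0.0000
V0=0.0131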